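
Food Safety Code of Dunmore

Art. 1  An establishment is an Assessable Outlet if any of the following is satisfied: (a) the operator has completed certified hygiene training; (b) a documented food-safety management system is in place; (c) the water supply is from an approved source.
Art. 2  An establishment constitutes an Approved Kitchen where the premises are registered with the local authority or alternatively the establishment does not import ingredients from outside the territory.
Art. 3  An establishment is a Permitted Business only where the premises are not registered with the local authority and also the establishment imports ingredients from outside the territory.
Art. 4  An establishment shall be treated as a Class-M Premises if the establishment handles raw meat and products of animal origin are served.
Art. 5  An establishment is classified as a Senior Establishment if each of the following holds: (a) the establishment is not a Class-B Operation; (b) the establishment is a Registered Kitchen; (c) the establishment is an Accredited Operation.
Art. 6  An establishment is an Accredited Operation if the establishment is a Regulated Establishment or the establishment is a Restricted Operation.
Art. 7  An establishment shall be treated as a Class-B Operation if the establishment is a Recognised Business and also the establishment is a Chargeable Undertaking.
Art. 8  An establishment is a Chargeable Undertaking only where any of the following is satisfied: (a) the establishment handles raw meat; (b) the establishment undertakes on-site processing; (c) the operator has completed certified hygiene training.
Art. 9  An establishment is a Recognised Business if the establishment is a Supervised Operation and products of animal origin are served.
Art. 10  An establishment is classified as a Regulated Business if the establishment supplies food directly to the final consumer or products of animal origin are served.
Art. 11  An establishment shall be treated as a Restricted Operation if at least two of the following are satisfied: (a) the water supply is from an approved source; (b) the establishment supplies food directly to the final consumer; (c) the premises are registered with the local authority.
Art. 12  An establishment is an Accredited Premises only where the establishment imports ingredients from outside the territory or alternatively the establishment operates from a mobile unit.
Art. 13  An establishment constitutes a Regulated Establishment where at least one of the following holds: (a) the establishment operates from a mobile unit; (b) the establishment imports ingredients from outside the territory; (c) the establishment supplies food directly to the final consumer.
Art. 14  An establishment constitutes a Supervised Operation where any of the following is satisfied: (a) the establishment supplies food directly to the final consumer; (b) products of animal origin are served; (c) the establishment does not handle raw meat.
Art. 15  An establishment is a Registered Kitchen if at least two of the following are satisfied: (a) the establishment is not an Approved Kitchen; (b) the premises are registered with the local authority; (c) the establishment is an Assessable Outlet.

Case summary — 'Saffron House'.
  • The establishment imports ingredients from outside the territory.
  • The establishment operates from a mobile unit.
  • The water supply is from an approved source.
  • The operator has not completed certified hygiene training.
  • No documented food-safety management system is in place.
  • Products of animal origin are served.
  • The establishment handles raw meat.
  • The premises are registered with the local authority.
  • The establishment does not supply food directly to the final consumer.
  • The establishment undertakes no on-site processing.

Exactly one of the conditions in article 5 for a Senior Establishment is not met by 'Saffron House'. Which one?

Under article 14: the establishment supplies food directly to the final consumer? no; or products of animal origin are served? yes; or the establishment does not handle raw meat? no. So the establishment is a Supervised Operation.
Under article 9: Supervised Operation (article 14)? yes; and products of animal origin are served? yes. So the establishment is a Recognised Business.
Under article 8: the establishment handles raw meat? yes; or the establishment undertakes on-site processing? no; or the operator has completed certified hygiene training? no. So the establishment is a Chargeable Undertaking.
Under article 7: Recognised Business (article 9)? yes; and Chargeable Undertaking (article 8)? yes. So the establishment is a Class-B Operation.
Under article 2: the premises are registered with the local authority? yes; or the establishment does not import ingredients from outside the territory? no. So the establishment is an Approved Kitchen.
Under article 1: the operator has completed certified hygiene training? no; or a documented food-safety management system is in place? no; or the water supply is from an approved source? yes. So the establishment is an Assessable Outlet.
Under article 15: not an Approved Kitchen (article 2)? no; the premises are registered with the local authority? yes; Assessable Outlet (article 1)? yes — 2 of 3 hold (need ≥2) → satisfied.
Under article 13: the establishment operates from a mobile unit? yes; or the establishment imports ingredients from outside the territory? yes; or the establishment supplies food directly to the final consumer? no. So the establishment is a Regulated Establishment.
Under article 11: the water supply is from an approved source? yes; the establishment supplies food directly to the final consumer? no; the premises are registered with the local authority? yes — 2 of 3 hold (need ≥2) → satisfied.
Under article 6: Regulated Establishment (article 13)? yes; or Restricted Operation (article 11)? yes. So the establishment is an Accredited Operation.
Under article 5: not a Class-B Operation (article 7)? no; and Registered Kitchen (article 15)? yes; and Accredited Operation (article 6)? yes. So the establishment is not a Senior Establishment.

Class-B Operation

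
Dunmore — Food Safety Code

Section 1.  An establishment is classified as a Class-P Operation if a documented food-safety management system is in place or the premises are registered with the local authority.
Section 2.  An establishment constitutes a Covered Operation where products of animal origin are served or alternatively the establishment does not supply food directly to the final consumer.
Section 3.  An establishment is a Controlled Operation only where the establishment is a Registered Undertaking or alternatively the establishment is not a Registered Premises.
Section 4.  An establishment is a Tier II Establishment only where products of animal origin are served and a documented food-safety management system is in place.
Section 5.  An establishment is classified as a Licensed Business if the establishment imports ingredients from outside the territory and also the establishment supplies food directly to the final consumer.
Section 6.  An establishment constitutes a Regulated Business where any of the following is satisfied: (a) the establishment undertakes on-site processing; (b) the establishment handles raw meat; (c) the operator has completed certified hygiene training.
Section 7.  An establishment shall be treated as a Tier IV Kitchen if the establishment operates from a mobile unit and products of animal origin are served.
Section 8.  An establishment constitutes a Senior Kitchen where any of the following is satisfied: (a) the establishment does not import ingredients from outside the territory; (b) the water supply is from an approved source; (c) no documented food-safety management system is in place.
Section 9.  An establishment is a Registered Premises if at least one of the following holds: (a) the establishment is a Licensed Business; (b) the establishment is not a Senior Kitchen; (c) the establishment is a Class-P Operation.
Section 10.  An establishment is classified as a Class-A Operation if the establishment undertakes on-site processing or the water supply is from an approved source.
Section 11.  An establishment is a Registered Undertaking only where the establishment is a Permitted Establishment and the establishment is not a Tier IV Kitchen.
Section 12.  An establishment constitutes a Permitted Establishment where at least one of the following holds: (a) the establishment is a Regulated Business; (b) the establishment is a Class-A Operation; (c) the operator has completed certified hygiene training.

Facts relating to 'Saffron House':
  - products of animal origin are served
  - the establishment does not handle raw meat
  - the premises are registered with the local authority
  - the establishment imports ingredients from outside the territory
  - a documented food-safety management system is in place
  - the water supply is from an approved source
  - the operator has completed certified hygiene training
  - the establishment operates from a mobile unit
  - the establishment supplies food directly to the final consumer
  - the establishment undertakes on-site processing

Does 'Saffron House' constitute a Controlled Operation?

section 6 — Regulated Business: [the establishment undertakes on-site processing? yes] OR [the establishment handles raw meat? no] OR [the operator has completed certified hygiene training? yes] → satisfied.
section 10 — Class-A Operation: [the establishment undertakes on-site processing? yes] OR [the water supply is from an approved source? yes] → satisfied.
section 12 — Permitted Establishment: [Regulated Business (section 6)? yes] OR [Class-A Operation (section 10)? yes] OR [the operator has completed certified hygiene training? yes] → satisfied.
section 7 — Tier IV Kitchen: [the establishment operates from a mobile unit? yes] AND [products of animal origin are served? yes] → satisfied.
section 11 — Registered Undertaking: [Permitted Establishment (section 12)? yes] AND [not a Tier IV Kitchen (section 7)? no] → not satisfied.
section 5 — Licensed Business: [the establishment imports ingredients from outside the territory? yes] AND [the establishment supplies food directly to the final consumer? yes] → satisfied.
section 8 — Senior Kitchen: [the establishment does not import ingredients from outside the territory? no] OR [the water supply is from an approved source? yes] OR [no documented food-safety management system is in place? no] → satisfied.
section 1 — Class-P Operation: [a documented food-safety management system is in place? yes] OR [the premises are registered with the local authority? yes] → satisfied.
section 9 — Registered Premises: [Licensed Business (section 5)? yes] OR [not a Senior Kitchen (section 8)? no] OR [Class-P Operation (section 1)? yes] → satisfied.
section 3 — Controlled Operation: [Registered Undertaking (section 11)? no] OR [not a Registered Premises (section 9)? no] → not satisfied.

No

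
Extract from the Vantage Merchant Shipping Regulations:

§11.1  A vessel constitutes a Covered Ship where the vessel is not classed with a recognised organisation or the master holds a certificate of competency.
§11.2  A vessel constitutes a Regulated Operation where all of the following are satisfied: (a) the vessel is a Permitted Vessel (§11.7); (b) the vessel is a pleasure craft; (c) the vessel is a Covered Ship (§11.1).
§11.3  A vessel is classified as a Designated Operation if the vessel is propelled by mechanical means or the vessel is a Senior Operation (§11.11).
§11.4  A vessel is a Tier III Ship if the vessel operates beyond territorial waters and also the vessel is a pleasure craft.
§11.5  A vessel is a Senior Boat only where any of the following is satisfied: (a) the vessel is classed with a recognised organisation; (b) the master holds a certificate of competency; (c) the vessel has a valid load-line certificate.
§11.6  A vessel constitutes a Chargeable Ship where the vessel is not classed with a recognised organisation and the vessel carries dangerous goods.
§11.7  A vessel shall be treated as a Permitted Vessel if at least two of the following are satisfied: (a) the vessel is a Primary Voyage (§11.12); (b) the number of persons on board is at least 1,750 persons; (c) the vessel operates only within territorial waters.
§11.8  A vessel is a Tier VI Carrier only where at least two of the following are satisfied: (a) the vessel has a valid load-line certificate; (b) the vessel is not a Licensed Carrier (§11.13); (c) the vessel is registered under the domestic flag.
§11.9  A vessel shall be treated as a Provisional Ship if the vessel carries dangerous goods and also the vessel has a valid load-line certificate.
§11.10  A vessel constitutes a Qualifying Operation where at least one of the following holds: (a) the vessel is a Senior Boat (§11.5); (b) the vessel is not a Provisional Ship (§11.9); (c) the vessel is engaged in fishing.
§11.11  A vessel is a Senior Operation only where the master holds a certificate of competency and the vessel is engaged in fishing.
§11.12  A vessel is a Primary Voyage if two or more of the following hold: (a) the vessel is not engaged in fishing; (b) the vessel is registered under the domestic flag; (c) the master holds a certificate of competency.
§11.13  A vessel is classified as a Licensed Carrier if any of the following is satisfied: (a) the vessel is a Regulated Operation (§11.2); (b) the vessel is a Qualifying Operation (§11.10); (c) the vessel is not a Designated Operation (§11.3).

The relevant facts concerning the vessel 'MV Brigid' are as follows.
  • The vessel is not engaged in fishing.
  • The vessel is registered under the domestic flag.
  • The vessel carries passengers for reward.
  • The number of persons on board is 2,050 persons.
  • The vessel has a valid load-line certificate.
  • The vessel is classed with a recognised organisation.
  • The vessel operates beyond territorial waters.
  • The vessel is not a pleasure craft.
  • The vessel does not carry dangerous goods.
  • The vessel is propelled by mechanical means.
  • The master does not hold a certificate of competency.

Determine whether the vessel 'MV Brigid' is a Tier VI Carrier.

§11.12 — Primary Voyage: the vessel is not engaged in fishing? yes; the vessel is registered under the domestic flag? yes; the master holds a certificate of competency? no — 2 of 3 hold (need ≥2) → satisfied.
§11.7 — Permitted Vessel: Primary Voyage (§11.12)? yes; number of persons on board: 2,050 persons ≥ 1,750 persons? yes; the vessel operates only within territorial waters? no — 2 of 3 hold (need ≥2) → satisfied.
§11.1 — Covered Ship: [the vessel is not classed with a recognised organisation? no] OR [the master holds a certificate of competency? no] → not satisfied.
§11.2 — Regulated Operation: [Permitted Vessel (§11.7)? yes] AND [the vessel is a pleasure craft? no] AND [Covered Ship (§11.1)? no] → not satisfied.
§11.5 — Senior Boat: [the vessel is classed with a recognised organisation? yes] OR [the master holds a certificate of competency? no] OR [the vessel has a valid load-line certificate? yes] → satisfied.
§11.9 — Provisional Ship: [the vessel carries dangerous goods? no] AND [the vessel has a valid load-line certificate? yes] → not satisfied.
§11.10 — Qualifying Operation: [Senior Boat (§11.5)? yes] OR [not a Provisional Ship (§11.9)? yes] OR [the vessel is engaged in fishing? no] → satisfied.
§11.11 — Senior Operation: [the master holds a certificate of competency? no] AND [the vessel is engaged in fishing? no] → not satisfied.
§11.3 — Designated Operation: [the vessel is propelled by mechanical means? yes] OR [Senior Operation (§11.11)? no] → satisfied.
§11.13 — Licensed Carrier: [Regulated Operation (§11.2)? no] OR [Qualifying Operation (§11.10)? yes] OR [not a Designated Operation (§11.3)? no] → satisfied.
§11.8 — Tier VI Carrier: the vessel has a valid load-line certificate? yes; not a Licensed Carrier (§11.13)? no; the vessel is registered under the domestic flag? yes — 2 of 3 hold (need ≥2) → satisfied.

Yes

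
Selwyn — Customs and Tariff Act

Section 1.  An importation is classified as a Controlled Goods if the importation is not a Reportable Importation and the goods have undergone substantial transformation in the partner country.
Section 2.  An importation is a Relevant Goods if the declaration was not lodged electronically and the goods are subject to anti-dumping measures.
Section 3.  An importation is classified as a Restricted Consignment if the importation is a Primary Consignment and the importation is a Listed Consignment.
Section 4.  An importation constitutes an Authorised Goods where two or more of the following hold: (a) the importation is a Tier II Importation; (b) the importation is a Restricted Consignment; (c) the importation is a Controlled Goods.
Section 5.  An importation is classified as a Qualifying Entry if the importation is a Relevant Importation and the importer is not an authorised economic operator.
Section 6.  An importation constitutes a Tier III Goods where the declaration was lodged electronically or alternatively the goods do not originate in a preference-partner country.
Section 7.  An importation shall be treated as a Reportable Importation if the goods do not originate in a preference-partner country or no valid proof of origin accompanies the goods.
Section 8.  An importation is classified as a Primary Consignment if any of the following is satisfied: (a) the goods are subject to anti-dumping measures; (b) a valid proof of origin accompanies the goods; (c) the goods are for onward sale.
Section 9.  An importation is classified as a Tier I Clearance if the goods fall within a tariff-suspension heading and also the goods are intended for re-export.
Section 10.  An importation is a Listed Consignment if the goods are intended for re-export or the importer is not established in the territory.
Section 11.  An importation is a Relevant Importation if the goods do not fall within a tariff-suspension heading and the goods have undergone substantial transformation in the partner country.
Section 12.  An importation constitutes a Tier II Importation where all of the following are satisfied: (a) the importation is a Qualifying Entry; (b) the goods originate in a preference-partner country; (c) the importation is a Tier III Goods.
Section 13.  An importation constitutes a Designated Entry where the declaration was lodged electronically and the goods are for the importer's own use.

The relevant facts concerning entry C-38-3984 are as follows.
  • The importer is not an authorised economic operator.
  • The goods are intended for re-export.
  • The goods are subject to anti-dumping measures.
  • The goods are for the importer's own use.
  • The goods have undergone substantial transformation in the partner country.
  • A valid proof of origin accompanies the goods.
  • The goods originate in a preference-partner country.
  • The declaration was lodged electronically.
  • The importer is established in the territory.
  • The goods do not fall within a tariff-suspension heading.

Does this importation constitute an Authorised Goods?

Yes

section 11 — Relevant Importation: [the goods do not fall within a tariff-suspension heading? yes] AND [the goods have undergone substantial transformation in the partner country? yes] → satisfied.
section 5 — Qualifying Entry: [Relevant Importation (section 11)? yes] AND [the importer is not an authorised economic operator? yes] → satisfied.
section 6 — Tier III Goods: [the declaration was lodged electronically? yes] OR [the goods do not originate in a preference-partner country? no] → satisfied.
section 12 — Tier II Importation: [Qualifying Entry (section 5)? yes] AND [the goods originate in a preference-partner country? yes] AND [Tier III Goods (section 6)? yes] → satisfied.
section 8 — Primary Consignment: [the goods are subject to anti-dumping measures? yes] OR [a valid proof of origin accompanies the goods? yes] OR [the goods are for onward sale? no] → satisfied.
section 10 — Listed Consignment: [the goods are intended for re-export? yes] OR [the importer is not established in the territory? no] → satisfied.
section 3 — Restricted Consignment: [Primary Consignment (section 8)? yes] AND [Listed Consignment (section 10)? yes] → satisfied.
section 7 — Reportable Importation: [the goods do not originate in a preference-partner country? no] OR [no valid proof of origin accompanies the goods? no] → not satisfied.
section 1 — Controlled Goods: [not a Reportable Importation (section 7)? yes] AND [the goods have undergone substantial transformation in the partner country? yes] → satisfied.
section 4 — Authorised Goods: Tier II Importation (section 12)? yes; Restricted Consignment (section 3)? yes; Controlled Goods (section 1)? yes — 3 of 3 hold (need ≥2) → satisfied.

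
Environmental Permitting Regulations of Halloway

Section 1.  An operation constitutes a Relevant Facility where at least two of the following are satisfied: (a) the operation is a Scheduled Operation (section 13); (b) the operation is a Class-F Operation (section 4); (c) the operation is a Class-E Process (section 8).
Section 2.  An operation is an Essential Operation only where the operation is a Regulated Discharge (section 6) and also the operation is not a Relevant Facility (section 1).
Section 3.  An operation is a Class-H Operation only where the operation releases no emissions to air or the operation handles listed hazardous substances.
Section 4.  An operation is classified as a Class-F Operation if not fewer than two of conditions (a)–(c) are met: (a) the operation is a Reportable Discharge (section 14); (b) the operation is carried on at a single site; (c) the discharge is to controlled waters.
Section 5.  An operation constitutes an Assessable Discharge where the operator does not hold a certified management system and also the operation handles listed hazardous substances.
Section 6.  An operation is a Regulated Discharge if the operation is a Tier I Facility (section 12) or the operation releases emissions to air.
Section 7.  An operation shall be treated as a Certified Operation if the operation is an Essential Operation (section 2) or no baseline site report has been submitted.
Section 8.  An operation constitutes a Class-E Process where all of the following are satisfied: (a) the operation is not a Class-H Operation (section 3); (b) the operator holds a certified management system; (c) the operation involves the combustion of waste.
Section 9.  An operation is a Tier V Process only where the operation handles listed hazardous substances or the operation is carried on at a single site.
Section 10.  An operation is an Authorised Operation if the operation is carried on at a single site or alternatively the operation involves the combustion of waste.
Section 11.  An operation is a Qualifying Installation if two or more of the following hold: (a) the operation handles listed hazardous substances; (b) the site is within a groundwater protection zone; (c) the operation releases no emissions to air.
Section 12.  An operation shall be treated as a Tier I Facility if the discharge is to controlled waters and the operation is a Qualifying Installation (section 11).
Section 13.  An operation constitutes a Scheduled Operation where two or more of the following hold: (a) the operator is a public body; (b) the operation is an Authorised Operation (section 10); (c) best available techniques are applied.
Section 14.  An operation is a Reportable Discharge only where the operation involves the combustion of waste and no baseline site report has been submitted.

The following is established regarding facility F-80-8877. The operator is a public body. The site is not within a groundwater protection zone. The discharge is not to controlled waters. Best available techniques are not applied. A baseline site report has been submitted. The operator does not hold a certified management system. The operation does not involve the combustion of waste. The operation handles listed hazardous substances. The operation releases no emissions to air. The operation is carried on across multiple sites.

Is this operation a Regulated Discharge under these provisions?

section 11 — Qualifying Installation: the operation handles listed hazardous substances? yes; the site is within a groundwater protection zone? no; the operation releases no emissions to air? yes — 2 of 3 hold (need ≥2) → satisfied.
section 12 — Tier I Facility: [the discharge is to controlled waters? no] AND [Qualifying Installation (section 11)? yes] → not satisfied.
section 6 — Regulated Discharge: [Tier I Facility (section 12)? no] OR [the operation releases emissions to air? no] → not satisfied.

No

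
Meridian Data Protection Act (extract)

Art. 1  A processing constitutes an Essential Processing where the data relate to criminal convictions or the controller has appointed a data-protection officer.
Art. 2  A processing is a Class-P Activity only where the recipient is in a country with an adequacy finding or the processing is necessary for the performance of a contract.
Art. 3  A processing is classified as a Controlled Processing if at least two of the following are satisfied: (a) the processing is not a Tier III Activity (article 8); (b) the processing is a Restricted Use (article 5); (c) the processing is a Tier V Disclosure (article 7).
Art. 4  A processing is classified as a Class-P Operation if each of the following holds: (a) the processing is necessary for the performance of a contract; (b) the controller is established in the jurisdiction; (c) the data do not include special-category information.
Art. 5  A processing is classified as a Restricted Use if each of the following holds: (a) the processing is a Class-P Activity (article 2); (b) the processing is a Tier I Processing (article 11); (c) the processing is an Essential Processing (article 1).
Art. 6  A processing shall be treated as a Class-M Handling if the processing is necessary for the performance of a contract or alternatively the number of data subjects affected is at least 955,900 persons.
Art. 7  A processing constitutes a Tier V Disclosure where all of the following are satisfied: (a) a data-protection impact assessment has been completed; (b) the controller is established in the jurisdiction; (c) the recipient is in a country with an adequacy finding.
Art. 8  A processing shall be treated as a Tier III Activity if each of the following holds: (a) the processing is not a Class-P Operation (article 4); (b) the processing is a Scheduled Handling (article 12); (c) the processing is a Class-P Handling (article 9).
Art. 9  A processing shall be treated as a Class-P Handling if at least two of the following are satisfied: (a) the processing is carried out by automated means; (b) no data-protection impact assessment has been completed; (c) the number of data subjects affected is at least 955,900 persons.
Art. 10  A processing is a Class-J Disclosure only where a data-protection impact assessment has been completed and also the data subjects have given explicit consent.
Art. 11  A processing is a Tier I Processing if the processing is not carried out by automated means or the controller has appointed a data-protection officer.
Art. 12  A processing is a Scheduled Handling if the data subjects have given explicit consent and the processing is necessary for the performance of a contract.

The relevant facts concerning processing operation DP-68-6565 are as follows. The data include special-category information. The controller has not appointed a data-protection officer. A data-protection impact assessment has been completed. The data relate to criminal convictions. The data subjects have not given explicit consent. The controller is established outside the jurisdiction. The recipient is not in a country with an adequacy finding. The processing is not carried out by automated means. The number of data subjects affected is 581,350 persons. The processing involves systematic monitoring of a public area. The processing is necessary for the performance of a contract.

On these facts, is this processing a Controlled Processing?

Yes

article 4 — Class-P Operation: [the processing is necessary for the performance of a contract? yes] AND [the controller is established in the jurisdiction? no] AND [the data do not include special-category information? no] → not satisfied.
article 12 — Scheduled Handling: [the data subjects have given explicit consent? no] AND [the processing is necessary for the performance of a contract? yes] → not satisfied.
article 9 — Class-P Handling: the processing is carried out by automated means? no; no data-protection impact assessment has been completed? no; number of data subjects affected: 581,350 persons ≥ 955,900 persons? no — 0 of 3 hold (need ≥2) → not satisfied.
article 8 — Tier III Activity: [not a Class-P Operation (article 4)? yes] AND [Scheduled Handling (article 12)? no] AND [Class-P Handling (article 9)? no] → not satisfied.
article 2 — Class-P Activity: [the recipient is in a country with an adequacy finding? no] OR [the processing is necessary for the performance of a contract? yes] → satisfied.
article 11 — Tier I Processing: [the processing is not carried out by automated means? yes] OR [the controller has appointed a data-protection officer? no] → satisfied.
article 1 — Essential Processing: [the data relate to criminal convictions? yes] OR [the controller has appointed a data-protection officer? no] → satisfied.
article 5 — Restricted Use: [Class-P Activity (article 2)? yes] AND [Tier I Processing (article 11)? yes] AND [Essential Processing (article 1)? yes] → satisfied.
article 7 — Tier V Disclosure: [a data-protection impact assessment has been completed? yes] AND [the controller is established in the jurisdiction? no] AND [the recipient is in a country with an adequacy finding? no] → not satisfied.
article 3 — Controlled Processing: not a Tier III Activity (article 8)? yes; Restricted Use (article 5)? yes; Tier V Disclosure (article 7)? no — 2 of 3 hold (need ≥2) → satisfied.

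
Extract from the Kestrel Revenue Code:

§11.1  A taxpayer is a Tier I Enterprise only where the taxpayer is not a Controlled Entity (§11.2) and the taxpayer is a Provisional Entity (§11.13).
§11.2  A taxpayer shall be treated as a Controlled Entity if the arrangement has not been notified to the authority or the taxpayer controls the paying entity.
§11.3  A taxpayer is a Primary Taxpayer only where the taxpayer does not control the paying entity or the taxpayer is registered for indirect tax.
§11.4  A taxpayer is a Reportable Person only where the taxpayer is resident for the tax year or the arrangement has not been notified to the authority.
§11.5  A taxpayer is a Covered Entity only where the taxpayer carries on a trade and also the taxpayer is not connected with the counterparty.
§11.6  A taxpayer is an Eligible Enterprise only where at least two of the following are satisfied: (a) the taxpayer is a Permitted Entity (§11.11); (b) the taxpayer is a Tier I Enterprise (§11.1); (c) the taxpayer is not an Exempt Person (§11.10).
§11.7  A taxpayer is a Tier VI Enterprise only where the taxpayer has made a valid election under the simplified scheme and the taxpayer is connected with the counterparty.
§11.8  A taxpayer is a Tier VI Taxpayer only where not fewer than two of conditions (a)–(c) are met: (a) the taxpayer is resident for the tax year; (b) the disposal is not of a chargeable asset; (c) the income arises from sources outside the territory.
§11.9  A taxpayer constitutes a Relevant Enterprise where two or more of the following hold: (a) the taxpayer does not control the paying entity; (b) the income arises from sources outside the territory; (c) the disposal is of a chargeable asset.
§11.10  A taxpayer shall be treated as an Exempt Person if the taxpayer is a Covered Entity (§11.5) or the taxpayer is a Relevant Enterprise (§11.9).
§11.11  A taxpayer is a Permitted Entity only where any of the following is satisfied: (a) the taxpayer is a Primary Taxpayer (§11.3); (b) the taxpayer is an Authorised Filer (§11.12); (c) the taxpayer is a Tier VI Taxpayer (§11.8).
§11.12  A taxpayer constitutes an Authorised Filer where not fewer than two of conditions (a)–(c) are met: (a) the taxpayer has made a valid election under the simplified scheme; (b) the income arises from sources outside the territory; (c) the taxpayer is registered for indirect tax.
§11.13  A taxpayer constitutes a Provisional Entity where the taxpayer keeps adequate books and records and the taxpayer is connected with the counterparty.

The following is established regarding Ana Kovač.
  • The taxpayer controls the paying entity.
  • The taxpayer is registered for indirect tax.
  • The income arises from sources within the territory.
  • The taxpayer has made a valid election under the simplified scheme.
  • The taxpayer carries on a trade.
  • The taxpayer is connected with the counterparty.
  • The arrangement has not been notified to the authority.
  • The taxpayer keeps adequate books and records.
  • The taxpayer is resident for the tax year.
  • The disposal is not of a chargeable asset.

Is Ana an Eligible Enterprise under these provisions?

§11.3 — Primary Taxpayer: [the taxpayer does not control the paying entity? no] OR [the taxpayer is registered for indirect tax? yes] → satisfied.
§11.12 — Authorised Filer: the taxpayer has made a valid election under the simplified scheme? yes; the income arises from sources outside the territory? no; the taxpayer is registered for indirect tax? yes — 2 of 3 hold (need ≥2) → satisfied.
§11.8 — Tier VI Taxpayer: the taxpayer is resident for the tax year? yes; the disposal is not of a chargeable asset? yes; the income arises from sources outside the territory? no — 2 of 3 hold (need ≥2) → satisfied.
§11.11 — Permitted Entity: [Primary Taxpayer (§11.3)? yes] OR [Authorised Filer (§11.12)? yes] OR [Tier VI Taxpayer (§11.8)? yes] → satisfied.
§11.2 — Controlled Entity: [the arrangement has not been notified to the authority? yes] OR [the taxpayer controls the paying entity? yes] → satisfied.
§11.13 — Provisional Entity: [the taxpayer keeps adequate books and records? yes] AND [the taxpayer is connected with the counterparty? yes] → satisfied.
§11.1 — Tier I Enterprise: [not a Controlled Entity (§11.2)? no] AND [Provisional Entity (§11.13)? yes] → not satisfied.
§11.5 — Covered Entity: [the taxpayer carries on a trade? yes] AND [the taxpayer is not connected with the counterparty? no] → not satisfied.
§11.9 — Relevant Enterprise: the taxpayer does not control the paying entity? no; the income arises from sources outside the territory? no; the disposal is of a chargeable asset? no — 0 of 3 hold (need ≥2) → not satisfied.
§11.10 — Exempt Person: [Covered Entity (§11.5)? no] OR [Relevant Enterprise (§11.9)? no] → not satisfied.
§11.6 — Eligible Enterprise: Permitted Entity (§11.11)? yes; Tier I Enterprise (§11.1)? no; not an Exempt Person (§11.10)? yes — 2 of 3 hold (need ≥2) → satisfied.

Yes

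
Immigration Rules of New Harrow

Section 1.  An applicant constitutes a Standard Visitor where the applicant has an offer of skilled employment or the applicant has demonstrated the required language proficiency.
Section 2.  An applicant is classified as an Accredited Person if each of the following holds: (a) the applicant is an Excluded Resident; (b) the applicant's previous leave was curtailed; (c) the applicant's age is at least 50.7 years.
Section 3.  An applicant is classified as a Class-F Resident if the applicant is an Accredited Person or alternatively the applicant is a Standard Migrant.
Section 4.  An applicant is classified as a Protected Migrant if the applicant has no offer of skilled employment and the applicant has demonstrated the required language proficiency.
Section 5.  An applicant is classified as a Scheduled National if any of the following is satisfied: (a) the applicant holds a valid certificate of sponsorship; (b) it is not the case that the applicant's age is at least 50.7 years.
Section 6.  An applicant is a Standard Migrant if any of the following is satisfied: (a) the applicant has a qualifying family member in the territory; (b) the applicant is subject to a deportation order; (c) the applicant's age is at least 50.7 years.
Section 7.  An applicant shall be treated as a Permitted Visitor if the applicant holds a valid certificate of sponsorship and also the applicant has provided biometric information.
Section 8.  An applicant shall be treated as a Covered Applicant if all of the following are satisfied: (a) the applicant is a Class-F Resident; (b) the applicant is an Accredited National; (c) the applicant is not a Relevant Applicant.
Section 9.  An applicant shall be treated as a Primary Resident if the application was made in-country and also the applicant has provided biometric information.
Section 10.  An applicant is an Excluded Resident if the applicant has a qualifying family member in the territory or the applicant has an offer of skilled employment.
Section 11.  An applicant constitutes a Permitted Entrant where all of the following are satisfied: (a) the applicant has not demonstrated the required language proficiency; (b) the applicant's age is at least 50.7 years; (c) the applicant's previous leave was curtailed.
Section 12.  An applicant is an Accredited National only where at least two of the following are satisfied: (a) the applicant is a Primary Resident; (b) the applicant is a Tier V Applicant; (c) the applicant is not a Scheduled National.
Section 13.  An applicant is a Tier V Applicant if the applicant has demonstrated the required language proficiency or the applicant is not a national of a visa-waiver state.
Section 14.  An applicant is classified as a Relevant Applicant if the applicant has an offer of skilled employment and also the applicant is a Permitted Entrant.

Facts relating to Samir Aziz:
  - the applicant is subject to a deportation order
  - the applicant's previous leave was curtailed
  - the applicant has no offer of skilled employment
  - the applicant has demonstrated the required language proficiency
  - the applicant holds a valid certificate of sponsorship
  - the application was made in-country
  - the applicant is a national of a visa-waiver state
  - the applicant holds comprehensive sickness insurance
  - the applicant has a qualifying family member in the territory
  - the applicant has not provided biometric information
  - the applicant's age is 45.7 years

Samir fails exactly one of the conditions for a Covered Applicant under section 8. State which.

section 10 — Excluded Resident: [the applicant has a qualifying family member in the territory? yes] OR [the applicant has an offer of skilled employment? no] → satisfied.
section 2 — Accredited Person: [Excluded Resident (section 10)? yes] AND [the applicant's previous leave was curtailed? yes] AND [applicant's age: 45.7 years ≥ 50.7 years? no] → not satisfied.
section 6 — Standard Migrant: [the applicant has a qualifying family member in the territory? yes] OR [the applicant is subject to a deportation order? yes] OR [applicant's age: 45.7 years ≥ 50.7 years? no] → satisfied.
section 3 — Class-F Resident: [Accredited Person (section 2)? no] OR [Standard Migrant (section 6)? yes] → satisfied.
section 9 — Primary Resident: [the application was made in-country? yes] AND [the applicant has provided biometric information? no] → not satisfied.
section 13 — Tier V Applicant: [the applicant has demonstrated the required language proficiency? yes] OR [the applicant is not a national of a visa-waiver state? no] → satisfied.
section 5 — Scheduled National: [the applicant holds a valid certificate of sponsorship? yes] OR [applicant's age: 45.7 years ≥ 50.7 years? no, so negated condition yes] → satisfied.
section 12 — Accredited National: Primary Resident (section 9)? no; Tier V Applicant (section 13)? yes; not a Scheduled National (section 5)? no — 1 of 3 hold (need ≥2) → not satisfied.
section 11 — Permitted Entrant: [the applicant has not demonstrated the required language proficiency? no] AND [applicant's age: 45.7 years ≥ 50.7 years? no] AND [the applicant's previous leave was curtailed? yes] → not satisfied.
section 14 — Relevant Applicant: [the applicant has an offer of skilled employment? no] AND [Permitted Entrant (section 11)? no] → not satisfied.
section 8 — Covered Applicant: [Class-F Resident (section 3)? yes] AND [Accredited National (section 12)? no] AND [not a Relevant Applicant (section 14)? yes] → not satisfied.

Accredited National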